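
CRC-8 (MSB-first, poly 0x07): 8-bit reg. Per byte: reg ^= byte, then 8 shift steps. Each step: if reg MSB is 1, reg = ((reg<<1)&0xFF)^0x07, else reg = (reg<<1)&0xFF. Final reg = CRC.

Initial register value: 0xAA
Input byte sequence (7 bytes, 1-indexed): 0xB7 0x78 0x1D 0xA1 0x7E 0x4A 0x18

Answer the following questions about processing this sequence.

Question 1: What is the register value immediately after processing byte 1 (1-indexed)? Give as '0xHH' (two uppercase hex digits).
After byte 1 (0xB7): reg=0x53

Answer: 0x53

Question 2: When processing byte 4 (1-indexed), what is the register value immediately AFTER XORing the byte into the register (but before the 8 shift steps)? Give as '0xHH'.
Register before byte 4: 0x6A
Byte 4: 0xA1
0x6A XOR 0xA1 = 0xCB

Answer: 0xCB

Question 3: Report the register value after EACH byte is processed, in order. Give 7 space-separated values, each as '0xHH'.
0x53 0xD1 0x6A 0x7F 0x07 0xE4 0xFA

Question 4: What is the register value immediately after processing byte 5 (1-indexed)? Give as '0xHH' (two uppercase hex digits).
After byte 1 (0xB7): reg=0x53
After byte 2 (0x78): reg=0xD1
After byte 3 (0x1D): reg=0x6A
After byte 4 (0xA1): reg=0x7F
After byte 5 (0x7E): reg=0x07

Answer: 0x07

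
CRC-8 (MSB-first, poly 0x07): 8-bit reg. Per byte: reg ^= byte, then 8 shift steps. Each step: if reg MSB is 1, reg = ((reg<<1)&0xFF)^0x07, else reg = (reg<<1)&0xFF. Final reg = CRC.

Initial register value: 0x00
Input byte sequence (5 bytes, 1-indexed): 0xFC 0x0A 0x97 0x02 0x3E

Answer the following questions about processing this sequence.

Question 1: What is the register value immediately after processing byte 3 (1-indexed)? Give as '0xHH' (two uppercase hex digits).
Answer: 0xF8

Derivation:
After byte 1 (0xFC): reg=0xFA
After byte 2 (0x0A): reg=0xDE
After byte 3 (0x97): reg=0xF8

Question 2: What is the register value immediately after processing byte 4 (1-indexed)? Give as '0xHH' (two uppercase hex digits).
Answer: 0xE8

Derivation:
After byte 1 (0xFC): reg=0xFA
After byte 2 (0x0A): reg=0xDE
After byte 3 (0x97): reg=0xF8
After byte 4 (0x02): reg=0xE8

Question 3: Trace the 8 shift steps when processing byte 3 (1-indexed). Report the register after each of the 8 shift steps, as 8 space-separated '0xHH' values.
After byte 1 (0xFC): reg=0xFA
After byte 2 (0x0A): reg=0xDE
Register before byte 3: 0xDE
After XOR with byte 0x97: 0x49

Answer: 0x92 0x23 0x46 0x8C 0x1F 0x3E 0x7C 0xF8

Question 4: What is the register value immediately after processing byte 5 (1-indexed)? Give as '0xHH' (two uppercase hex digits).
After byte 1 (0xFC): reg=0xFA
After byte 2 (0x0A): reg=0xDE
After byte 3 (0x97): reg=0xF8
After byte 4 (0x02): reg=0xE8
After byte 5 (0x3E): reg=0x2C

Answer: 0x2C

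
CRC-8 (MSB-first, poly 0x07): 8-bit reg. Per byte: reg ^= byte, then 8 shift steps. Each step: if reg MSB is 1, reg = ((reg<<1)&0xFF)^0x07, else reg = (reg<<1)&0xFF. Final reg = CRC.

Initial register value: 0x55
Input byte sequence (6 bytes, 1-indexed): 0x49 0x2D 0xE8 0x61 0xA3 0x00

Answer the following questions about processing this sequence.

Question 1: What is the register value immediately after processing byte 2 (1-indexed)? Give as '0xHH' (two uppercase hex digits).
Answer: 0x68

Derivation:
After byte 1 (0x49): reg=0x54
After byte 2 (0x2D): reg=0x68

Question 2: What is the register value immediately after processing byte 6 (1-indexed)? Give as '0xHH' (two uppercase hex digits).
Answer: 0xB8

Derivation:
After byte 1 (0x49): reg=0x54
After byte 2 (0x2D): reg=0x68
After byte 3 (0xE8): reg=0x89
After byte 4 (0x61): reg=0x96
After byte 5 (0xA3): reg=0x8B
After byte 6 (0x00): reg=0xB8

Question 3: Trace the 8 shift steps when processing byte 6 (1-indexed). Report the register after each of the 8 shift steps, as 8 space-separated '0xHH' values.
Answer: 0x11 0x22 0x44 0x88 0x17 0x2E 0x5C 0xB8

Derivation:
After byte 1 (0x49): reg=0x54
After byte 2 (0x2D): reg=0x68
After byte 3 (0xE8): reg=0x89
After byte 4 (0x61): reg=0x96
After byte 5 (0xA3): reg=0x8B
Register before byte 6: 0x8B
After XOR with byte 0x00: 0x8B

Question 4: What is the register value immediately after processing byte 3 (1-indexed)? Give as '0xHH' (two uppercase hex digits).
Answer: 0x89

Derivation:
After byte 1 (0x49): reg=0x54
After byte 2 (0x2D): reg=0x68
After byte 3 (0xE8): reg=0x89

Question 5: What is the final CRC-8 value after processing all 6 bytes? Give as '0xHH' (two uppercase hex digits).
After byte 1 (0x49): reg=0x54
After byte 2 (0x2D): reg=0x68
After byte 3 (0xE8): reg=0x89
After byte 4 (0x61): reg=0x96
After byte 5 (0xA3): reg=0x8B
After byte 6 (0x00): reg=0xB8

Answer: 0xB8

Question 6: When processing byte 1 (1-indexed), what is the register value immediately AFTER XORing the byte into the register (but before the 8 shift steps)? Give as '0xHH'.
Answer: 0x1C

Derivation:
Register before byte 1: 0x55
Byte 1: 0x49
0x55 XOR 0x49 = 0x1C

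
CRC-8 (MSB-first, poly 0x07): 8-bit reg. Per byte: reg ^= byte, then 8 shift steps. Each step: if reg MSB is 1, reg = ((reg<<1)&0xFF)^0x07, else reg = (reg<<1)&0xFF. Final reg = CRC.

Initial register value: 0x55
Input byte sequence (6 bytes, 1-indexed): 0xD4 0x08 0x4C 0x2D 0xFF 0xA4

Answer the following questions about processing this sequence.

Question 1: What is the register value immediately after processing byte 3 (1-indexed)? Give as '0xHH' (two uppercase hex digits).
Answer: 0x2B

Derivation:
After byte 1 (0xD4): reg=0x8E
After byte 2 (0x08): reg=0x9B
After byte 3 (0x4C): reg=0x2B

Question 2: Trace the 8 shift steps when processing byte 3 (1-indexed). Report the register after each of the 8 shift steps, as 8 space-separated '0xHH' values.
Answer: 0xA9 0x55 0xAA 0x53 0xA6 0x4B 0x96 0x2B

Derivation:
After byte 1 (0xD4): reg=0x8E
After byte 2 (0x08): reg=0x9B
Register before byte 3: 0x9B
After XOR with byte 0x4C: 0xD7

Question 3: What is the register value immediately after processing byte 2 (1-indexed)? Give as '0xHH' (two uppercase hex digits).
After byte 1 (0xD4): reg=0x8E
After byte 2 (0x08): reg=0x9B

Answer: 0x9B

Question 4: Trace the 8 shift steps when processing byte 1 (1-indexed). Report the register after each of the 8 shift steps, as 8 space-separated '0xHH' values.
Register before byte 1: 0x55
After XOR with byte 0xD4: 0x81

Answer: 0x05 0x0A 0x14 0x28 0x50 0xA0 0x47 0x8E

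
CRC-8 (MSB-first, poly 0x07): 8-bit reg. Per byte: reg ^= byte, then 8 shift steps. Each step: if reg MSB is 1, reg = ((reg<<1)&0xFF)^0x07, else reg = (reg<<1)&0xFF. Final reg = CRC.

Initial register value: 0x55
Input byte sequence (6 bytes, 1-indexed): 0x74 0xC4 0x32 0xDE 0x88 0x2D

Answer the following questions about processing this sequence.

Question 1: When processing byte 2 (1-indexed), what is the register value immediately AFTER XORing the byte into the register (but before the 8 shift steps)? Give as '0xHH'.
Answer: 0x23

Derivation:
Register before byte 2: 0xE7
Byte 2: 0xC4
0xE7 XOR 0xC4 = 0x23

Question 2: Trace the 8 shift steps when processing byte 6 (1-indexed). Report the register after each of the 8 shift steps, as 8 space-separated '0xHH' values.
Answer: 0x66 0xCC 0x9F 0x39 0x72 0xE4 0xCF 0x99

Derivation:
After byte 1 (0x74): reg=0xE7
After byte 2 (0xC4): reg=0xE9
After byte 3 (0x32): reg=0x0F
After byte 4 (0xDE): reg=0x39
After byte 5 (0x88): reg=0x1E
Register before byte 6: 0x1E
After XOR with byte 0x2D: 0x33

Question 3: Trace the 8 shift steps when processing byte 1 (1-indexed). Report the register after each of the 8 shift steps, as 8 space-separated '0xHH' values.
Register before byte 1: 0x55
After XOR with byte 0x74: 0x21

Answer: 0x42 0x84 0x0F 0x1E 0x3C 0x78 0xF0 0xE7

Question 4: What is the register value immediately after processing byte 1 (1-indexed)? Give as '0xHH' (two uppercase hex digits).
Answer: 0xE7

Derivation:
After byte 1 (0x74): reg=0xE7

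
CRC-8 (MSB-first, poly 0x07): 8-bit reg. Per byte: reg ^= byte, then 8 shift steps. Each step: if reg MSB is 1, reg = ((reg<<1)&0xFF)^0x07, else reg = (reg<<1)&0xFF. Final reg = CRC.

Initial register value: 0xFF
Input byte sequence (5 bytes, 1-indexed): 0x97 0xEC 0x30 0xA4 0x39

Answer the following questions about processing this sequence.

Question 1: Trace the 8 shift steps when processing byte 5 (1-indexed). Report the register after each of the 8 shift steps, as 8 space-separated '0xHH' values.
Answer: 0xC8 0x97 0x29 0x52 0xA4 0x4F 0x9E 0x3B

Derivation:
After byte 1 (0x97): reg=0x1F
After byte 2 (0xEC): reg=0xD7
After byte 3 (0x30): reg=0xBB
After byte 4 (0xA4): reg=0x5D
Register before byte 5: 0x5D
After XOR with byte 0x39: 0x64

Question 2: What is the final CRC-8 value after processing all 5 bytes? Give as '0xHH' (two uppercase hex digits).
After byte 1 (0x97): reg=0x1F
After byte 2 (0xEC): reg=0xD7
After byte 3 (0x30): reg=0xBB
After byte 4 (0xA4): reg=0x5D
After byte 5 (0x39): reg=0x3B

Answer: 0x3B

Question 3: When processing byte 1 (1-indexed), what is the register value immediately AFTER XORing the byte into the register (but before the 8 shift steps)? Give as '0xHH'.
Answer: 0x68

Derivation:
Register before byte 1: 0xFF
Byte 1: 0x97
0xFF XOR 0x97 = 0x68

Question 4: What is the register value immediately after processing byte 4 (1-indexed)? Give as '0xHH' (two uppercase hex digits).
After byte 1 (0x97): reg=0x1F
After byte 2 (0xEC): reg=0xD7
After byte 3 (0x30): reg=0xBB
After byte 4 (0xA4): reg=0x5D

Answer: 0x5D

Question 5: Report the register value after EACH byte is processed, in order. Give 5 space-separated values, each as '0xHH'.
0x1F 0xD7 0xBB 0x5D 0x3B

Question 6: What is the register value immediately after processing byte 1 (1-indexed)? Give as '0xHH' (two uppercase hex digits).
Answer: 0x1F

Derivation:
After byte 1 (0x97): reg=0x1F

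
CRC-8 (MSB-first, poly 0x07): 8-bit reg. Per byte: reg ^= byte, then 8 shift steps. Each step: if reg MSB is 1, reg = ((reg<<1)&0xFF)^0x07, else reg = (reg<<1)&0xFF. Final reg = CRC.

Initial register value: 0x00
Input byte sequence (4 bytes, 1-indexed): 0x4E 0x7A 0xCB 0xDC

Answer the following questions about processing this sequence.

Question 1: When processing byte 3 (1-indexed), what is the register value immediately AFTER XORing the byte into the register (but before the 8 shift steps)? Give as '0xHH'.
Register before byte 3: 0xEC
Byte 3: 0xCB
0xEC XOR 0xCB = 0x27

Answer: 0x27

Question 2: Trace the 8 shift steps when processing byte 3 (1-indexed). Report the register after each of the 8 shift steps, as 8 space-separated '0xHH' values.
Answer: 0x4E 0x9C 0x3F 0x7E 0xFC 0xFF 0xF9 0xF5

Derivation:
After byte 1 (0x4E): reg=0xED
After byte 2 (0x7A): reg=0xEC
Register before byte 3: 0xEC
After XOR with byte 0xCB: 0x27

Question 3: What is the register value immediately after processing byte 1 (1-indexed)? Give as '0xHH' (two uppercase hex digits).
Answer: 0xED

Derivation:
After byte 1 (0x4E): reg=0xED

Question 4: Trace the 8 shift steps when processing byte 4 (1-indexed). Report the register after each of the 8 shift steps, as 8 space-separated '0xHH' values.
After byte 1 (0x4E): reg=0xED
After byte 2 (0x7A): reg=0xEC
After byte 3 (0xCB): reg=0xF5
Register before byte 4: 0xF5
After XOR with byte 0xDC: 0x29

Answer: 0x52 0xA4 0x4F 0x9E 0x3B 0x76 0xEC 0xDF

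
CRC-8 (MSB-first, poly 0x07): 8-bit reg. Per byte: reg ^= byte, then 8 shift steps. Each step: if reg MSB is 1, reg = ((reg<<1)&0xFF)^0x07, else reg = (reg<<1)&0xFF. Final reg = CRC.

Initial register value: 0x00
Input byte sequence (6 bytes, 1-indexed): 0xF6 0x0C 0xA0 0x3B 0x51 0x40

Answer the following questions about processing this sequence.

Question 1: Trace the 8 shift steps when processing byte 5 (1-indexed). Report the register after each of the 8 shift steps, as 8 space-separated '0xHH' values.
Answer: 0xCA 0x93 0x21 0x42 0x84 0x0F 0x1E 0x3C

Derivation:
After byte 1 (0xF6): reg=0xCC
After byte 2 (0x0C): reg=0x4E
After byte 3 (0xA0): reg=0x84
After byte 4 (0x3B): reg=0x34
Register before byte 5: 0x34
After XOR with byte 0x51: 0x65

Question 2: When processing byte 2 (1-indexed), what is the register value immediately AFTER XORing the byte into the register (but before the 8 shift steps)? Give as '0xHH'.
Register before byte 2: 0xCC
Byte 2: 0x0C
0xCC XOR 0x0C = 0xC0

Answer: 0xC0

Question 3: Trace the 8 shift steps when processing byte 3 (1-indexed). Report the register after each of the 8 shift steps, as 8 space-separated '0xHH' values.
Answer: 0xDB 0xB1 0x65 0xCA 0x93 0x21 0x42 0x84

Derivation:
After byte 1 (0xF6): reg=0xCC
After byte 2 (0x0C): reg=0x4E
Register before byte 3: 0x4E
After XOR with byte 0xA0: 0xEE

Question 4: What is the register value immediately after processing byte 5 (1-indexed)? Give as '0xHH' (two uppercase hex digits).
Answer: 0x3C

Derivation:
After byte 1 (0xF6): reg=0xCC
After byte 2 (0x0C): reg=0x4E
After byte 3 (0xA0): reg=0x84
After byte 4 (0x3B): reg=0x34
After byte 5 (0x51): reg=0x3C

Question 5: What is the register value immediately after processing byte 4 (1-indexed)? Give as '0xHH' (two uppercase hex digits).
Answer: 0x34

Derivation:
After byte 1 (0xF6): reg=0xCC
After byte 2 (0x0C): reg=0x4E
After byte 3 (0xA0): reg=0x84
After byte 4 (0x3B): reg=0x34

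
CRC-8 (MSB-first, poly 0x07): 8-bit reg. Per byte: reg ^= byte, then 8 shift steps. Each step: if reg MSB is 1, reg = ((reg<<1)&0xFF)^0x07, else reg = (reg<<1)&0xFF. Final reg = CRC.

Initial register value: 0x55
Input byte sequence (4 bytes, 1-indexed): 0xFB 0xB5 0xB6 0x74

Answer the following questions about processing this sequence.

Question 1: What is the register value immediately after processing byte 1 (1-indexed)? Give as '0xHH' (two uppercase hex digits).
Answer: 0x43

Derivation:
After byte 1 (0xFB): reg=0x43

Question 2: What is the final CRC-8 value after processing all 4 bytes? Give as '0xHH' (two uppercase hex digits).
Answer: 0x6B

Derivation:
After byte 1 (0xFB): reg=0x43
After byte 2 (0xB5): reg=0xCC
After byte 3 (0xB6): reg=0x61
After byte 4 (0x74): reg=0x6B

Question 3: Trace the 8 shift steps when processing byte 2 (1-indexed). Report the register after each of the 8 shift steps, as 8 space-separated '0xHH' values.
After byte 1 (0xFB): reg=0x43
Register before byte 2: 0x43
After XOR with byte 0xB5: 0xF6

Answer: 0xEB 0xD1 0xA5 0x4D 0x9A 0x33 0x66 0xCC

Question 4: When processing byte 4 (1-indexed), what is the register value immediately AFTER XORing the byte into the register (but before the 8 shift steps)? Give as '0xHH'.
Answer: 0x15

Derivation:
Register before byte 4: 0x61
Byte 4: 0x74
0x61 XOR 0x74 = 0x15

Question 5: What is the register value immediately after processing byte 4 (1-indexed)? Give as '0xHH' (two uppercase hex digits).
Answer: 0x6B

Derivation:
After byte 1 (0xFB): reg=0x43
After byte 2 (0xB5): reg=0xCC
After byte 3 (0xB6): reg=0x61
After byte 4 (0x74): reg=0x6B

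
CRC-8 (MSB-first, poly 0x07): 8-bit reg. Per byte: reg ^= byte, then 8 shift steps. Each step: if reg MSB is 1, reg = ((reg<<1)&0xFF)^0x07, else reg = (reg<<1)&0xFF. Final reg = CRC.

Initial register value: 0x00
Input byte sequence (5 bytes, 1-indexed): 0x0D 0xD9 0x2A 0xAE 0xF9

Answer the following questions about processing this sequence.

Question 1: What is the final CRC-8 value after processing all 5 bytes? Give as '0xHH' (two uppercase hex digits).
After byte 1 (0x0D): reg=0x23
After byte 2 (0xD9): reg=0xE8
After byte 3 (0x2A): reg=0x40
After byte 4 (0xAE): reg=0x84
After byte 5 (0xF9): reg=0x74

Answer: 0x74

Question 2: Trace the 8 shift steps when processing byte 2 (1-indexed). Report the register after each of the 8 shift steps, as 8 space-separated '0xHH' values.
After byte 1 (0x0D): reg=0x23
Register before byte 2: 0x23
After XOR with byte 0xD9: 0xFA

Answer: 0xF3 0xE1 0xC5 0x8D 0x1D 0x3A 0x74 0xE8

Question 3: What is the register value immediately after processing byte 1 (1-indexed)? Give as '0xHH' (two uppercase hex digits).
After byte 1 (0x0D): reg=0x23

Answer: 0x23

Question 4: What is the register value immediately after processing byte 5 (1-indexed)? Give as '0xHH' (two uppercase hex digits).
After byte 1 (0x0D): reg=0x23
After byte 2 (0xD9): reg=0xE8
After byte 3 (0x2A): reg=0x40
After byte 4 (0xAE): reg=0x84
After byte 5 (0xF9): reg=0x74

Answer: 0x74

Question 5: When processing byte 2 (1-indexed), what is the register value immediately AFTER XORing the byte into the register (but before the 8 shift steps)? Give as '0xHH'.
Register before byte 2: 0x23
Byte 2: 0xD9
0x23 XOR 0xD9 = 0xFA

Answer: 0xFA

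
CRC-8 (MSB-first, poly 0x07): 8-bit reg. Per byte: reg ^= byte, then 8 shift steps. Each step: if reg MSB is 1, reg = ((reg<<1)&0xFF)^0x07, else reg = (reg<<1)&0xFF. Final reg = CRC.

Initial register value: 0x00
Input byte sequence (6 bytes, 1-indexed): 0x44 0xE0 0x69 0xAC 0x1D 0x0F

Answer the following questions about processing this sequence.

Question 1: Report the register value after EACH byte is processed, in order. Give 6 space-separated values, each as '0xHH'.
0xDB 0xA1 0x76 0x08 0x6B 0x3B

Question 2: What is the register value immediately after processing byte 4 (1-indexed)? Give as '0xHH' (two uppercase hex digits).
Answer: 0x08

Derivation:
After byte 1 (0x44): reg=0xDB
After byte 2 (0xE0): reg=0xA1
After byte 3 (0x69): reg=0x76
After byte 4 (0xAC): reg=0x08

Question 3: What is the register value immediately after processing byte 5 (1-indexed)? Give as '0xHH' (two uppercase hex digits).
Answer: 0x6B

Derivation:
After byte 1 (0x44): reg=0xDB
After byte 2 (0xE0): reg=0xA1
After byte 3 (0x69): reg=0x76
After byte 4 (0xAC): reg=0x08
After byte 5 (0x1D): reg=0x6B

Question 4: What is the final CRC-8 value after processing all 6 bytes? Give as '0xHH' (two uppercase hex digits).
Answer: 0x3B

Derivation:
After byte 1 (0x44): reg=0xDB
After byte 2 (0xE0): reg=0xA1
After byte 3 (0x69): reg=0x76
After byte 4 (0xAC): reg=0x08
After byte 5 (0x1D): reg=0x6B
After byte 6 (0x0F): reg=0x3B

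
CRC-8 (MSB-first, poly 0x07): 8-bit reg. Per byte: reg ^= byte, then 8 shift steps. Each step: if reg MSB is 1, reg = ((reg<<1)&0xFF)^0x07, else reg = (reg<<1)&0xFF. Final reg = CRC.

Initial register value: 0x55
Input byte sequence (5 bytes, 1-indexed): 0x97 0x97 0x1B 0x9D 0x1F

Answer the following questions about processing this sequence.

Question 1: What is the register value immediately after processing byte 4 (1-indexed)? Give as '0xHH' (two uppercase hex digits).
After byte 1 (0x97): reg=0x40
After byte 2 (0x97): reg=0x2B
After byte 3 (0x1B): reg=0x90
After byte 4 (0x9D): reg=0x23

Answer: 0x23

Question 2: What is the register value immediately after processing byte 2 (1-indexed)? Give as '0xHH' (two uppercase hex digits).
Answer: 0x2B

Derivation:
After byte 1 (0x97): reg=0x40
After byte 2 (0x97): reg=0x2B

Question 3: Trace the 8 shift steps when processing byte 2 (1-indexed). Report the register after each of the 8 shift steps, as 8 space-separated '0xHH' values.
After byte 1 (0x97): reg=0x40
Register before byte 2: 0x40
After XOR with byte 0x97: 0xD7

Answer: 0xA9 0x55 0xAA 0x53 0xA6 0x4B 0x96 0x2B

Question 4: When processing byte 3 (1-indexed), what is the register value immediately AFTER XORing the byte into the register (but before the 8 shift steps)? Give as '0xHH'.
Register before byte 3: 0x2B
Byte 3: 0x1B
0x2B XOR 0x1B = 0x30

Answer: 0x30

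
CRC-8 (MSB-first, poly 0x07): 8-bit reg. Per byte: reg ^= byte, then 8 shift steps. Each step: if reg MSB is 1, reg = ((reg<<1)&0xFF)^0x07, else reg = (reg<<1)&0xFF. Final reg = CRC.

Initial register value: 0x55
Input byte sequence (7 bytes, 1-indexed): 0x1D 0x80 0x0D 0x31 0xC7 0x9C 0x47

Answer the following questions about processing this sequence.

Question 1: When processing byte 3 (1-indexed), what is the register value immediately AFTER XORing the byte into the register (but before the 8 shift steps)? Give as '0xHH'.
Register before byte 3: 0x7A
Byte 3: 0x0D
0x7A XOR 0x0D = 0x77

Answer: 0x77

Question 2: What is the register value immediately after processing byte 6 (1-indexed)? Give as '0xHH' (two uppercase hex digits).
After byte 1 (0x1D): reg=0xFF
After byte 2 (0x80): reg=0x7A
After byte 3 (0x0D): reg=0x42
After byte 4 (0x31): reg=0x5E
After byte 5 (0xC7): reg=0xC6
After byte 6 (0x9C): reg=0x81

Answer: 0x81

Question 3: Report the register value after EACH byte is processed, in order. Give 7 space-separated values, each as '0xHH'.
0xFF 0x7A 0x42 0x5E 0xC6 0x81 0x5C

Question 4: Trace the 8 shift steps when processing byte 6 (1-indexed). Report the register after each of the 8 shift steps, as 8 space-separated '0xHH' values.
After byte 1 (0x1D): reg=0xFF
After byte 2 (0x80): reg=0x7A
After byte 3 (0x0D): reg=0x42
After byte 4 (0x31): reg=0x5E
After byte 5 (0xC7): reg=0xC6
Register before byte 6: 0xC6
After XOR with byte 0x9C: 0x5A

Answer: 0xB4 0x6F 0xDE 0xBB 0x71 0xE2 0xC3 0x81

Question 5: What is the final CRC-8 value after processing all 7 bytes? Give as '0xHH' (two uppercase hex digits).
After byte 1 (0x1D): reg=0xFF
After byte 2 (0x80): reg=0x7A
After byte 3 (0x0D): reg=0x42
After byte 4 (0x31): reg=0x5E
After byte 5 (0xC7): reg=0xC6
After byte 6 (0x9C): reg=0x81
After byte 7 (0x47): reg=0x5C

Answer: 0x5C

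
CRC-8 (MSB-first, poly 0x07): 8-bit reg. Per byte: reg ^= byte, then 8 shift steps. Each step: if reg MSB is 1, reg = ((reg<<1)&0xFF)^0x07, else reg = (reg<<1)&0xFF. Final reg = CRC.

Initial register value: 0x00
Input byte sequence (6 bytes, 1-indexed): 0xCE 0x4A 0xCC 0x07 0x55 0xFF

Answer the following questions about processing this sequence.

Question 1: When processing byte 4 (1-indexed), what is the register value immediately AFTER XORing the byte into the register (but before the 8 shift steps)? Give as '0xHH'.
Register before byte 4: 0x12
Byte 4: 0x07
0x12 XOR 0x07 = 0x15

Answer: 0x15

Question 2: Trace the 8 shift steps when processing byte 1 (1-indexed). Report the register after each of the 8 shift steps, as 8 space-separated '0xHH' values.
Answer: 0x9B 0x31 0x62 0xC4 0x8F 0x19 0x32 0x64

Derivation:
Register before byte 1: 0x00
After XOR with byte 0xCE: 0xCE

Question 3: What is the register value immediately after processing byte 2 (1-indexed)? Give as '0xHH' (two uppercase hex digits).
After byte 1 (0xCE): reg=0x64
After byte 2 (0x4A): reg=0xCA

Answer: 0xCA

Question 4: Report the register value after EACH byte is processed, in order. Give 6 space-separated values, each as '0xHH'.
0x64 0xCA 0x12 0x6B 0xBA 0xDC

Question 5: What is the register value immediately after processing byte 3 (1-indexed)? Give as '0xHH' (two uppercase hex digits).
Answer: 0x12

Derivation:
After byte 1 (0xCE): reg=0x64
After byte 2 (0x4A): reg=0xCA
After byte 3 (0xCC): reg=0x12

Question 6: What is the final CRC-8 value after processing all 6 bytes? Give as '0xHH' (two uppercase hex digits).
Answer: 0xDC

Derivation:
After byte 1 (0xCE): reg=0x64
After byte 2 (0x4A): reg=0xCA
After byte 3 (0xCC): reg=0x12
After byte 4 (0x07): reg=0x6B
After byte 5 (0x55): reg=0xBA
After byte 6 (0xFF): reg=0xDC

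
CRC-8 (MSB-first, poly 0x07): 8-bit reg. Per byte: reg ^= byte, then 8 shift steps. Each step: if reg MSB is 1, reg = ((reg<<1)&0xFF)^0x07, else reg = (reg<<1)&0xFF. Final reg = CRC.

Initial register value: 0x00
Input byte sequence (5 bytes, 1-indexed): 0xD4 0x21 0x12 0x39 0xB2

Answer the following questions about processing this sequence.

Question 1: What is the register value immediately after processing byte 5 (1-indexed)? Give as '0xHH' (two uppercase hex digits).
Answer: 0x1D

Derivation:
After byte 1 (0xD4): reg=0x22
After byte 2 (0x21): reg=0x09
After byte 3 (0x12): reg=0x41
After byte 4 (0x39): reg=0x6F
After byte 5 (0xB2): reg=0x1D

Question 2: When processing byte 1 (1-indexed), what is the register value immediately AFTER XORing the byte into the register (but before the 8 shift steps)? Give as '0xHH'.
Register before byte 1: 0x00
Byte 1: 0xD4
0x00 XOR 0xD4 = 0xD4

Answer: 0xD4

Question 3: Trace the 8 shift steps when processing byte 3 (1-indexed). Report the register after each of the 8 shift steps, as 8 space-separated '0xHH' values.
Answer: 0x36 0x6C 0xD8 0xB7 0x69 0xD2 0xA3 0x41

Derivation:
After byte 1 (0xD4): reg=0x22
After byte 2 (0x21): reg=0x09
Register before byte 3: 0x09
After XOR with byte 0x12: 0x1B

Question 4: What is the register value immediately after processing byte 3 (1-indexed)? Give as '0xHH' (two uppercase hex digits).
Answer: 0x41

Derivation:
After byte 1 (0xD4): reg=0x22
After byte 2 (0x21): reg=0x09
After byte 3 (0x12): reg=0x41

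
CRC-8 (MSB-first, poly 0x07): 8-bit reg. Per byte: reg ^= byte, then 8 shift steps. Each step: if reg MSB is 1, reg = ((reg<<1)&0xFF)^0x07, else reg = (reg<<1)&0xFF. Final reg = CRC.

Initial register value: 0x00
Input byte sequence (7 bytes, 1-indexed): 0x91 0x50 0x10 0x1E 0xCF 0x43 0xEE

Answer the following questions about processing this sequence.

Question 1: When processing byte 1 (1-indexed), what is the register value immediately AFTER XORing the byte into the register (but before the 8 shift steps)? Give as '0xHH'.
Register before byte 1: 0x00
Byte 1: 0x91
0x00 XOR 0x91 = 0x91

Answer: 0x91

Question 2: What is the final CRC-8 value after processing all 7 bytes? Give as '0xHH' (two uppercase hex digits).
Answer: 0xD5

Derivation:
After byte 1 (0x91): reg=0xFE
After byte 2 (0x50): reg=0x43
After byte 3 (0x10): reg=0xBE
After byte 4 (0x1E): reg=0x69
After byte 5 (0xCF): reg=0x7B
After byte 6 (0x43): reg=0xA8
After byte 7 (0xEE): reg=0xD5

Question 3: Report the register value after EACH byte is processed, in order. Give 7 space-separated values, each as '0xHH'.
0xFE 0x43 0xBE 0x69 0x7B 0xA8 0xD5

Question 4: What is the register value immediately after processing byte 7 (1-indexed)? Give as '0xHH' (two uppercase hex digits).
Answer: 0xD5

Derivation:
After byte 1 (0x91): reg=0xFE
After byte 2 (0x50): reg=0x43
After byte 3 (0x10): reg=0xBE
After byte 4 (0x1E): reg=0x69
After byte 5 (0xCF): reg=0x7B
After byte 6 (0x43): reg=0xA8
After byte 7 (0xEE): reg=0xD5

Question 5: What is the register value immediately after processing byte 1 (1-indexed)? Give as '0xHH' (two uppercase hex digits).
Answer: 0xFE

Derivation:
After byte 1 (0x91): reg=0xFE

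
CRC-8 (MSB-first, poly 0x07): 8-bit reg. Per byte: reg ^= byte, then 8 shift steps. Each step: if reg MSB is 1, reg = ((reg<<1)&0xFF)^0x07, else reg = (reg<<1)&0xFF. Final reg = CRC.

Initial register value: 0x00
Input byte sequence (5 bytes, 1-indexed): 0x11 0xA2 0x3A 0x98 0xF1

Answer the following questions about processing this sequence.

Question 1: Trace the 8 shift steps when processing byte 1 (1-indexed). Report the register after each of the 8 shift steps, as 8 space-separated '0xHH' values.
Answer: 0x22 0x44 0x88 0x17 0x2E 0x5C 0xB8 0x77

Derivation:
Register before byte 1: 0x00
After XOR with byte 0x11: 0x11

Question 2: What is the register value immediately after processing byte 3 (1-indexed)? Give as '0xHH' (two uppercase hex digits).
After byte 1 (0x11): reg=0x77
After byte 2 (0xA2): reg=0x25
After byte 3 (0x3A): reg=0x5D

Answer: 0x5D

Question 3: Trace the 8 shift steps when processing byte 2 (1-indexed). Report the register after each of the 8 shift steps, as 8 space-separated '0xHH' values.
Answer: 0xAD 0x5D 0xBA 0x73 0xE6 0xCB 0x91 0x25

Derivation:
After byte 1 (0x11): reg=0x77
Register before byte 2: 0x77
After XOR with byte 0xA2: 0xD5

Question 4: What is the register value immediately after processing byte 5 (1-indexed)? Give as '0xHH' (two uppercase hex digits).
Answer: 0x75

Derivation:
After byte 1 (0x11): reg=0x77
After byte 2 (0xA2): reg=0x25
After byte 3 (0x3A): reg=0x5D
After byte 4 (0x98): reg=0x55
After byte 5 (0xF1): reg=0x75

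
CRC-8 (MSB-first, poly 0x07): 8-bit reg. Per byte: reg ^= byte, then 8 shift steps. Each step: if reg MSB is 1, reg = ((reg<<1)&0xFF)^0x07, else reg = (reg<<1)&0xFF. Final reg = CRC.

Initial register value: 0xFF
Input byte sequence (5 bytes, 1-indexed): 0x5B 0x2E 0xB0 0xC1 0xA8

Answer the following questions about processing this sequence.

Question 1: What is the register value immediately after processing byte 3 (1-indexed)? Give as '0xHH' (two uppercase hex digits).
Answer: 0x82

Derivation:
After byte 1 (0x5B): reg=0x75
After byte 2 (0x2E): reg=0x86
After byte 3 (0xB0): reg=0x82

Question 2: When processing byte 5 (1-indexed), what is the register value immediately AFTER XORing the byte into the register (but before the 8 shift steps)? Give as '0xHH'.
Register before byte 5: 0xCE
Byte 5: 0xA8
0xCE XOR 0xA8 = 0x66

Answer: 0x66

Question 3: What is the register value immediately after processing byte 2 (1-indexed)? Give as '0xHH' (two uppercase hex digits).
Answer: 0x86

Derivation:
After byte 1 (0x5B): reg=0x75
After byte 2 (0x2E): reg=0x86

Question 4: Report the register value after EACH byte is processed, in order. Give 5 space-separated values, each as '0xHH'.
0x75 0x86 0x82 0xCE 0x35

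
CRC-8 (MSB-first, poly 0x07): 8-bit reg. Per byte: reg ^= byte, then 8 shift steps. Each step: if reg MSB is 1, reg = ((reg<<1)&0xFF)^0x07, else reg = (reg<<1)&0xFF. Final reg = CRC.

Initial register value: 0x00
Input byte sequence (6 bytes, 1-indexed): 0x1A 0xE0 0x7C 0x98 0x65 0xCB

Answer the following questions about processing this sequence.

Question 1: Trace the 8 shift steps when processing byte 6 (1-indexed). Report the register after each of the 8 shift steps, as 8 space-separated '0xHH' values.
Answer: 0x57 0xAE 0x5B 0xB6 0x6B 0xD6 0xAB 0x51

Derivation:
After byte 1 (0x1A): reg=0x46
After byte 2 (0xE0): reg=0x7B
After byte 3 (0x7C): reg=0x15
After byte 4 (0x98): reg=0xAA
After byte 5 (0x65): reg=0x63
Register before byte 6: 0x63
After XOR with byte 0xCB: 0xA8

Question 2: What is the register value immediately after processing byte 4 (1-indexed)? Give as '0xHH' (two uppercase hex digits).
Answer: 0xAA

Derivation:
After byte 1 (0x1A): reg=0x46
After byte 2 (0xE0): reg=0x7B
After byte 3 (0x7C): reg=0x15
After byte 4 (0x98): reg=0xAA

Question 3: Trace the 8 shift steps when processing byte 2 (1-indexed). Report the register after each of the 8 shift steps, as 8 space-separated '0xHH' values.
After byte 1 (0x1A): reg=0x46
Register before byte 2: 0x46
After XOR with byte 0xE0: 0xA6

Answer: 0x4B 0x96 0x2B 0x56 0xAC 0x5F 0xBE 0x7B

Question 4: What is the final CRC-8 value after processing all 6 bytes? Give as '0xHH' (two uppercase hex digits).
After byte 1 (0x1A): reg=0x46
After byte 2 (0xE0): reg=0x7B
After byte 3 (0x7C): reg=0x15
After byte 4 (0x98): reg=0xAA
After byte 5 (0x65): reg=0x63
After byte 6 (0xCB): reg=0x51

Answer: 0x51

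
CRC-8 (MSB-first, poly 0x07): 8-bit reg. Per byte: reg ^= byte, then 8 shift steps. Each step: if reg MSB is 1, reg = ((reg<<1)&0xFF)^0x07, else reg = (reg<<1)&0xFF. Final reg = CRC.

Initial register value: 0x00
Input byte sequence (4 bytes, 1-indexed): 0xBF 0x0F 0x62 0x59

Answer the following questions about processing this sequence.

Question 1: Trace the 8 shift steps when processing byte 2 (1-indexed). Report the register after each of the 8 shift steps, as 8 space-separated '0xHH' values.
Answer: 0x76 0xEC 0xDF 0xB9 0x75 0xEA 0xD3 0xA1

Derivation:
After byte 1 (0xBF): reg=0x34
Register before byte 2: 0x34
After XOR with byte 0x0F: 0x3B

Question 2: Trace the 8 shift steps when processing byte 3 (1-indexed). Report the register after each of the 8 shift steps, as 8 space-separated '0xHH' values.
Answer: 0x81 0x05 0x0A 0x14 0x28 0x50 0xA0 0x47

Derivation:
After byte 1 (0xBF): reg=0x34
After byte 2 (0x0F): reg=0xA1
Register before byte 3: 0xA1
After XOR with byte 0x62: 0xC3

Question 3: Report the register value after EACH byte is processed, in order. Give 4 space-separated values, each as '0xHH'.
0x34 0xA1 0x47 0x5A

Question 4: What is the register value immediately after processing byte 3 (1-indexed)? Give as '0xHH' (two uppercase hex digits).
After byte 1 (0xBF): reg=0x34
After byte 2 (0x0F): reg=0xA1
After byte 3 (0x62): reg=0x47

Answer: 0x47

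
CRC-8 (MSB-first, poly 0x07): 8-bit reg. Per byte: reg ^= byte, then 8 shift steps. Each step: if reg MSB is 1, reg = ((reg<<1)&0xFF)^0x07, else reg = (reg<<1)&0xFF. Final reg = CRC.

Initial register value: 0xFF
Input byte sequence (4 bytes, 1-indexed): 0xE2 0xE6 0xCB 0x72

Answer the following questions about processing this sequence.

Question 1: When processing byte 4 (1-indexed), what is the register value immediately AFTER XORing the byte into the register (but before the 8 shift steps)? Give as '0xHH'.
Answer: 0x03

Derivation:
Register before byte 4: 0x71
Byte 4: 0x72
0x71 XOR 0x72 = 0x03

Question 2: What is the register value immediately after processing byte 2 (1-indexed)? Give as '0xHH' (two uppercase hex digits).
Answer: 0x02

Derivation:
After byte 1 (0xE2): reg=0x53
After byte 2 (0xE6): reg=0x02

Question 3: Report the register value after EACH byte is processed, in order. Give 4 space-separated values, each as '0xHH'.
0x53 0x02 0x71 0x09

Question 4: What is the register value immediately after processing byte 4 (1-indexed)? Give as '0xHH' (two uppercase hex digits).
After byte 1 (0xE2): reg=0x53
After byte 2 (0xE6): reg=0x02
After byte 3 (0xCB): reg=0x71
After byte 4 (0x72): reg=0x09

Answer: 0x09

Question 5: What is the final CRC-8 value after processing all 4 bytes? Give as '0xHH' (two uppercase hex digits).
After byte 1 (0xE2): reg=0x53
After byte 2 (0xE6): reg=0x02
After byte 3 (0xCB): reg=0x71
After byte 4 (0x72): reg=0x09

Answer: 0x09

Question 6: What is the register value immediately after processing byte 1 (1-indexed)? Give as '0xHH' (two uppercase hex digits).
Answer: 0x53

Derivation:
After byte 1 (0xE2): reg=0x53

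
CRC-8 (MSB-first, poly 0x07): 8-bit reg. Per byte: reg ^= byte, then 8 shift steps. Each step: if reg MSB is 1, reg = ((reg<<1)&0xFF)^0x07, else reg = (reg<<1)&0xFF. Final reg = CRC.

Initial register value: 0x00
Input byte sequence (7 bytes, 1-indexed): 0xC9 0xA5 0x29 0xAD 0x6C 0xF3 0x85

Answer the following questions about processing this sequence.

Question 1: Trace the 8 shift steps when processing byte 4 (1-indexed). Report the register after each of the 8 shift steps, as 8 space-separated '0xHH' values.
After byte 1 (0xC9): reg=0x71
After byte 2 (0xA5): reg=0x22
After byte 3 (0x29): reg=0x31
Register before byte 4: 0x31
After XOR with byte 0xAD: 0x9C

Answer: 0x3F 0x7E 0xFC 0xFF 0xF9 0xF5 0xED 0xDD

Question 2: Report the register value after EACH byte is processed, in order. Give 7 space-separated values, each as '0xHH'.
0x71 0x22 0x31 0xDD 0x1E 0x8D 0x38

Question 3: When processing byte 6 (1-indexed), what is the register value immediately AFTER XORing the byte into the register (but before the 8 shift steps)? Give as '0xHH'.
Register before byte 6: 0x1E
Byte 6: 0xF3
0x1E XOR 0xF3 = 0xED

Answer: 0xED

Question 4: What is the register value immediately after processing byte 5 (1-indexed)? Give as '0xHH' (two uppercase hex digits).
After byte 1 (0xC9): reg=0x71
After byte 2 (0xA5): reg=0x22
After byte 3 (0x29): reg=0x31
After byte 4 (0xAD): reg=0xDD
After byte 5 (0x6C): reg=0x1E

Answer: 0x1E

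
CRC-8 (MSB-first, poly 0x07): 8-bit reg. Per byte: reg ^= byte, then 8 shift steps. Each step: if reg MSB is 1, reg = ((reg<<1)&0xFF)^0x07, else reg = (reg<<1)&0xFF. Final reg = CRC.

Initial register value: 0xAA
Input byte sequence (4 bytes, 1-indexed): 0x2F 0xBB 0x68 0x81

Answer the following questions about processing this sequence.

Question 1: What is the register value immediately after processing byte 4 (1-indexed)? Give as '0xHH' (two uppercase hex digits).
Answer: 0xAA

Derivation:
After byte 1 (0x2F): reg=0x92
After byte 2 (0xBB): reg=0xDF
After byte 3 (0x68): reg=0x0C
After byte 4 (0x81): reg=0xAA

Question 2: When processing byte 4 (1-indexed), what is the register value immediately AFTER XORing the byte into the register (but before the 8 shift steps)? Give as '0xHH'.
Register before byte 4: 0x0C
Byte 4: 0x81
0x0C XOR 0x81 = 0x8D

Answer: 0x8D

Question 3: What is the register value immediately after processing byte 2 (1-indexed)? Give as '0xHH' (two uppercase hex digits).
After byte 1 (0x2F): reg=0x92
After byte 2 (0xBB): reg=0xDF

Answer: 0xDF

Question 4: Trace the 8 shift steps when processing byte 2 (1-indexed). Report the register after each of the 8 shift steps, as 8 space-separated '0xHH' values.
After byte 1 (0x2F): reg=0x92
Register before byte 2: 0x92
After XOR with byte 0xBB: 0x29

Answer: 0x52 0xA4 0x4F 0x9E 0x3B 0x76 0xEC 0xDF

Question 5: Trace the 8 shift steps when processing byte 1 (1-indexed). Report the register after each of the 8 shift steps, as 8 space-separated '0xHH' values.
Register before byte 1: 0xAA
After XOR with byte 0x2F: 0x85

Answer: 0x0D 0x1A 0x34 0x68 0xD0 0xA7 0x49 0x92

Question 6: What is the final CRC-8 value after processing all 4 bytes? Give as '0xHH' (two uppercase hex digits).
Answer: 0xAA

Derivation:
After byte 1 (0x2F): reg=0x92
After byte 2 (0xBB): reg=0xDF
After byte 3 (0x68): reg=0x0C
After byte 4 (0x81): reg=0xAA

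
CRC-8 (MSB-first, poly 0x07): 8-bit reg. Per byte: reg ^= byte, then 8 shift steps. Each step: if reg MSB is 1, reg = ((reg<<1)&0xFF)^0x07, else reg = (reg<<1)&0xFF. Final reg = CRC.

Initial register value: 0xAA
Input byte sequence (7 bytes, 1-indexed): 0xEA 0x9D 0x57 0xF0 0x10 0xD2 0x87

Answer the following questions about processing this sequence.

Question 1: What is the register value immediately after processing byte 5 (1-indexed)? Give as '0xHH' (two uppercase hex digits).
After byte 1 (0xEA): reg=0xC7
After byte 2 (0x9D): reg=0x81
After byte 3 (0x57): reg=0x2C
After byte 4 (0xF0): reg=0x1A
After byte 5 (0x10): reg=0x36

Answer: 0x36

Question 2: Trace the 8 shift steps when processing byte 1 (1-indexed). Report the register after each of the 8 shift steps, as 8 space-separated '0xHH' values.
Register before byte 1: 0xAA
After XOR with byte 0xEA: 0x40

Answer: 0x80 0x07 0x0E 0x1C 0x38 0x70 0xE0 0xC7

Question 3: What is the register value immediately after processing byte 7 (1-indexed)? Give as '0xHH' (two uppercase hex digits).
After byte 1 (0xEA): reg=0xC7
After byte 2 (0x9D): reg=0x81
After byte 3 (0x57): reg=0x2C
After byte 4 (0xF0): reg=0x1A
After byte 5 (0x10): reg=0x36
After byte 6 (0xD2): reg=0xB2
After byte 7 (0x87): reg=0x8B

Answer: 0x8B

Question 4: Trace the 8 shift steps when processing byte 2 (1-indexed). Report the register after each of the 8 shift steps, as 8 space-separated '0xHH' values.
Answer: 0xB4 0x6F 0xDE 0xBB 0x71 0xE2 0xC3 0x81

Derivation:
After byte 1 (0xEA): reg=0xC7
Register before byte 2: 0xC7
After XOR with byte 0x9D: 0x5A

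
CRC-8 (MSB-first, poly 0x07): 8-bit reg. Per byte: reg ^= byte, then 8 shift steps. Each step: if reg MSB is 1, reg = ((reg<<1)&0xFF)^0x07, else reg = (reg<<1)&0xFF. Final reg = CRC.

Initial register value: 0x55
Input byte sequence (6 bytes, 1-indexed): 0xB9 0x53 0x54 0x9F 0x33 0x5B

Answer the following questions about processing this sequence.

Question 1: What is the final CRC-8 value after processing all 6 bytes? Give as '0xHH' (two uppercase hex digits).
After byte 1 (0xB9): reg=0x8A
After byte 2 (0x53): reg=0x01
After byte 3 (0x54): reg=0xAC
After byte 4 (0x9F): reg=0x99
After byte 5 (0x33): reg=0x5F
After byte 6 (0x5B): reg=0x1C

Answer: 0x1C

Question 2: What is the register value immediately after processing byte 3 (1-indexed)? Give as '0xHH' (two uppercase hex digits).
Answer: 0xAC

Derivation:
After byte 1 (0xB9): reg=0x8A
After byte 2 (0x53): reg=0x01
After byte 3 (0x54): reg=0xAC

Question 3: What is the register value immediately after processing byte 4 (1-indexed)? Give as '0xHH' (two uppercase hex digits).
Answer: 0x99

Derivation:
After byte 1 (0xB9): reg=0x8A
After byte 2 (0x53): reg=0x01
After byte 3 (0x54): reg=0xAC
After byte 4 (0x9F): reg=0x99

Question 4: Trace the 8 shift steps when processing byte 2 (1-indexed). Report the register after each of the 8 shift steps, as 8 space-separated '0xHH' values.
After byte 1 (0xB9): reg=0x8A
Register before byte 2: 0x8A
After XOR with byte 0x53: 0xD9

Answer: 0xB5 0x6D 0xDA 0xB3 0x61 0xC2 0x83 0x01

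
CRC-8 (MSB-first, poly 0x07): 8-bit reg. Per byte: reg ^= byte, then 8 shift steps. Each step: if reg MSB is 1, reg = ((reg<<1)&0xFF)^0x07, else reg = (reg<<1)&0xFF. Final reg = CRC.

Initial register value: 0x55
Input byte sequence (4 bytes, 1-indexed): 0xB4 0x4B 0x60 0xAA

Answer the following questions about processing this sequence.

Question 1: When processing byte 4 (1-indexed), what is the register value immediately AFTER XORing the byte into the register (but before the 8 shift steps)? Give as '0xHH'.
Answer: 0xE4

Derivation:
Register before byte 4: 0x4E
Byte 4: 0xAA
0x4E XOR 0xAA = 0xE4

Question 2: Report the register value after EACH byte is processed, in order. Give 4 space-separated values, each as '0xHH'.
0xA9 0xA0 0x4E 0xB2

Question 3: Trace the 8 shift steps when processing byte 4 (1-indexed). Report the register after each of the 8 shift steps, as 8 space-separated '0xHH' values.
Answer: 0xCF 0x99 0x35 0x6A 0xD4 0xAF 0x59 0xB2

Derivation:
After byte 1 (0xB4): reg=0xA9
After byte 2 (0x4B): reg=0xA0
After byte 3 (0x60): reg=0x4E
Register before byte 4: 0x4E
After XOR with byte 0xAA: 0xE4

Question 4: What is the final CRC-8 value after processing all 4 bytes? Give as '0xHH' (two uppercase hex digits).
After byte 1 (0xB4): reg=0xA9
After byte 2 (0x4B): reg=0xA0
After byte 3 (0x60): reg=0x4E
After byte 4 (0xAA): reg=0xB2

Answer: 0xB2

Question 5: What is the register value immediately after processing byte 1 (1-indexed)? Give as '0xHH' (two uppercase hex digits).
Answer: 0xA9

Derivation:
After byte 1 (0xB4): reg=0xA9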